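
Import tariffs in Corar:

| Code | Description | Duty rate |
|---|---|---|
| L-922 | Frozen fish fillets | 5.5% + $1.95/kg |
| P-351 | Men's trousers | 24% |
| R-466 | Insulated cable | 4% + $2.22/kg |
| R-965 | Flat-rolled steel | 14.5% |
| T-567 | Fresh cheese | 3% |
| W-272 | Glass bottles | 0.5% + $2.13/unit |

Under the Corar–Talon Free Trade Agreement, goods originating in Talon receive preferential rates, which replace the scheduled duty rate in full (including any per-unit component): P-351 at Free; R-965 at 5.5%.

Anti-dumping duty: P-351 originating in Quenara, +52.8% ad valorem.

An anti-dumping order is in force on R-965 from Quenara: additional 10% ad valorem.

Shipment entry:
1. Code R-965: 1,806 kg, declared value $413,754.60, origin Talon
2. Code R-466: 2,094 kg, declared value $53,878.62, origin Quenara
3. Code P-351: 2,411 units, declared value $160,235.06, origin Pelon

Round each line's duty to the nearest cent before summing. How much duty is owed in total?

$68,016.73

Line 1 (R-965, Talon, 1,806 kg, $413,754.60):
Base rate for R-965 is 14.5%.
Origin Talon qualifies under the Corar–Talon agreement and R-965 is covered: preferential rate 5.5% applies instead.
The additional-duty order on R-965 targets Quenara, not Talon; it does not apply.
Duty = $413,754.60 × 5.5% = $22,756.50.
Line 2 (R-466, Quenara, 2,094 kg, $53,878.62):
Base rate for R-466 is 4% + $2.22/kg.
Duty = $53,878.62 × 4% + 2,094 × $2.22 = $6,803.82.
Line 3 (P-351, Pelon, 2,411 units, $160,235.06):
Base rate for P-351 is 24%.
P-351 has an FTA preferential rate, but origin Pelon is not Talon; base rate stands.
The additional-duty order on P-351 targets Quenara, not Pelon; it does not apply.
Duty = $160,235.06 × 24% = $38,456.41.
Total = $22,756.50 + $6,803.82 + $38,456.41 = $68,016.73.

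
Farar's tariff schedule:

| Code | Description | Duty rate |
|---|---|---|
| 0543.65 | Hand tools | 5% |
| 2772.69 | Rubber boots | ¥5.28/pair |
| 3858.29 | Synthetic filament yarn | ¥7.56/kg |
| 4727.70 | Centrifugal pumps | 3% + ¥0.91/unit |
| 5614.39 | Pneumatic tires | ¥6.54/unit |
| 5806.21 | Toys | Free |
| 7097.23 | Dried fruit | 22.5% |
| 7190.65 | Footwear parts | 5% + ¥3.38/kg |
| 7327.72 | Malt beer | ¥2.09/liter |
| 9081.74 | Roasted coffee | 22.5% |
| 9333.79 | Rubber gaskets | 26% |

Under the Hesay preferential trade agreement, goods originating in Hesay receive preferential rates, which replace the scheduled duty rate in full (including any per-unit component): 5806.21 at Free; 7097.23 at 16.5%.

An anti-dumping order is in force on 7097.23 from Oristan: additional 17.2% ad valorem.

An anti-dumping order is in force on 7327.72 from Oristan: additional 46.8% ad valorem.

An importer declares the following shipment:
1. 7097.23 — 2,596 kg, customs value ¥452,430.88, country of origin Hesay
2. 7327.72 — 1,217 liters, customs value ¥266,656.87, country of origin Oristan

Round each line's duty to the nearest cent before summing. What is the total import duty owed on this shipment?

¥201,990.05

Line 1 (7097.23, Hesay, 2,596 kg, ¥452,430.88):
Base rate for 7097.23 is 22.5%.
Origin Hesay qualifies under the Farar–Hesay agreement and 7097.23 is covered: preferential rate 16.5% applies instead.
The additional-duty order on 7097.23 targets Oristan, not Hesay; it does not apply.
Duty = ¥452,430.88 × 16.5% = ¥74,651.10.
Line 2 (7327.72, Oristan, 1,217 liters, ¥266,656.87):
Base rate for 7327.72 is ¥2.09/liter.
Additional duty on 7327.72 from Oristan: +46.8% ad valorem. Applied ad valorem rate = 46.8%.
Duty = ¥266,656.87 × 46.8% + 1,217 × ¥2.09 = ¥127,338.95.
Total = ¥74,651.10 + ¥127,338.95 = ¥201,990.05.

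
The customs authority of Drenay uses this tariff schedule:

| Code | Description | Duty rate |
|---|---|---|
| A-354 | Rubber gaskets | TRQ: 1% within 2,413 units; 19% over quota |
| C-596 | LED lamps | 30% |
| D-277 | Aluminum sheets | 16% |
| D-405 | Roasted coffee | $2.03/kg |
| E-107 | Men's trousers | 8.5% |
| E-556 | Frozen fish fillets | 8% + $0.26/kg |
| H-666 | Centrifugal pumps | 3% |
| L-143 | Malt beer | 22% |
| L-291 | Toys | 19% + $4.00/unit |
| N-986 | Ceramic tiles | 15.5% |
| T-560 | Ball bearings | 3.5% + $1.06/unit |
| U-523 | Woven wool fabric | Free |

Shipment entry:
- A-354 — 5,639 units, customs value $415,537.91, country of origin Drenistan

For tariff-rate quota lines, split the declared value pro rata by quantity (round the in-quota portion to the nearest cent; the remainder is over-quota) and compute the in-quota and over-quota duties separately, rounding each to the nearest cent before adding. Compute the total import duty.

Line 1 (A-354, Drenistan, 5,639 units, $415,537.91):
Code A-354 is under a tariff-rate quota (threshold 2,413 units). In-quota: 2,413 units at 1%; over-quota: 3,226 units at 19%.
Pro-rata value split: in-quota = $415,537.91 × 2,413/5,639 = $177,813.97; over-quota = $415,537.91 − $177,813.97 = $237,723.94.
In-quota duty = $177,813.97 × 1% = $1,778.14. Over-quota duty = $237,723.94 × 19% = $45,167.55.
Line duty = $1,778.14 + $45,167.55 = $46,945.69.

$46,945.69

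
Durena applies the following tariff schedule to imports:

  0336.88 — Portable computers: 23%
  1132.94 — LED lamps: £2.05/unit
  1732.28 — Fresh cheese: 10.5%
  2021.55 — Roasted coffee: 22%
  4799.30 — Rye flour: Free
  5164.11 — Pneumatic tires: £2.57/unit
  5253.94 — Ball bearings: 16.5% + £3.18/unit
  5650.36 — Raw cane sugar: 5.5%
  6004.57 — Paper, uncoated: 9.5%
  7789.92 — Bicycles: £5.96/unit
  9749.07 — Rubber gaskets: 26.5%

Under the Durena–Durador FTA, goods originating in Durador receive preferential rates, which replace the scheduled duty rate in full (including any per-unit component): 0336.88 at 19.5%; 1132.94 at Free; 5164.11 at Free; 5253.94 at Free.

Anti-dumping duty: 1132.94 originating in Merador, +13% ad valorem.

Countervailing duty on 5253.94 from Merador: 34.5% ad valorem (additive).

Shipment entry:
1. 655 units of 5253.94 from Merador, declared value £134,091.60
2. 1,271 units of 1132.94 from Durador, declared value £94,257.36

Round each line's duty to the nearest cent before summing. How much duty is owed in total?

£70,469.62

Line 1 (5253.94, Merador, 655 units, £134,091.60):
Base rate for 5253.94 is 16.5% + £3.18/unit.
5253.94 has an FTA preferential rate, but origin Merador is not Durador; base rate stands.
Additional duty on 5253.94 from Merador: +34.5%. Applied ad valorem rate: 16.5% + 34.5% = 51%.
Duty = £134,091.60 × 51% + 655 × £3.18 = £70,469.62.
Line 2 (1132.94, Durador, 1,271 units, £94,257.36):
Base rate for 1132.94 is £2.05/unit.
Origin Durador qualifies under the Durena–Durador agreement and 1132.94 is covered: preferential rate Free applies instead.
The additional-duty order on 1132.94 targets Merador, not Durador; it does not apply.
Duty = £94,257.36 × 0% = £0.00.
Total = £70,469.62 + £0.00 = £70,469.62.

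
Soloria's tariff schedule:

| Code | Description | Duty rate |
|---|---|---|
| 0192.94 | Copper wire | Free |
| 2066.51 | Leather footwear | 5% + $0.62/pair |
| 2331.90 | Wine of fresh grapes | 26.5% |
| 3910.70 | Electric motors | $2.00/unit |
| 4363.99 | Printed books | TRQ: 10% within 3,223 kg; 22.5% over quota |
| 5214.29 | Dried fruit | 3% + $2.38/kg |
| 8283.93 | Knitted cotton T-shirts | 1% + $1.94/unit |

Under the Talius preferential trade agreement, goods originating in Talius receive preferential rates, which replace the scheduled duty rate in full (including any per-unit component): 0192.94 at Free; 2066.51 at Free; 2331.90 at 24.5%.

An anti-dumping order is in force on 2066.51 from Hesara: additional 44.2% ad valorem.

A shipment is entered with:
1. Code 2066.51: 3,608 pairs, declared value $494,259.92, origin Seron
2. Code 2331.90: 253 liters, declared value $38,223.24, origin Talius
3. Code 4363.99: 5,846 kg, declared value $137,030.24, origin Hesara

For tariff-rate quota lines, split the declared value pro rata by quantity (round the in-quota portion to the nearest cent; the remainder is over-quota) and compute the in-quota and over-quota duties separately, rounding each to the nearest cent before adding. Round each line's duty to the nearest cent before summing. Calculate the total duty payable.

Line 1 (2066.51, Seron, 3,608 pairs, $494,259.92):
Base rate for 2066.51 is 5% + $0.62/pair.
2066.51 has an FTA preferential rate, but origin Seron is not Talius; base rate stands.
The additional-duty order on 2066.51 targets Hesara, not Seron; it does not apply.
Duty = $494,259.92 × 5% + 3,608 × $0.62 = $26,949.96.
Line 2 (2331.90, Talius, 253 liters, $38,223.24):
Base rate for 2331.90 is 26.5%.
Origin Talius qualifies under the Soloria–Talius agreement and 2331.90 is covered: preferential rate 24.5% applies instead.
Duty = $38,223.24 × 24.5% = $9,364.69.
Line 3 (4363.99, Hesara, 5,846 kg, $137,030.24):
Code 4363.99 is under a tariff-rate quota (threshold 3,223 kg). In-quota: 3,223 kg at 10%; over-quota: 2,623 kg at 22.5%.
Pro-rata value split: in-quota = $137,030.24 × 3,223/5,846 = $75,547.12; over-quota = $137,030.24 − $75,547.12 = $61,483.12.
In-quota duty = $75,547.12 × 10% = $7,554.71. Over-quota duty = $61,483.12 × 22.5% = $13,833.70.
Line duty = $7,554.71 + $13,833.70 = $21,388.41.
Total = $26,949.96 + $9,364.69 + $21,388.41 = $57,703.06.

$57,703.06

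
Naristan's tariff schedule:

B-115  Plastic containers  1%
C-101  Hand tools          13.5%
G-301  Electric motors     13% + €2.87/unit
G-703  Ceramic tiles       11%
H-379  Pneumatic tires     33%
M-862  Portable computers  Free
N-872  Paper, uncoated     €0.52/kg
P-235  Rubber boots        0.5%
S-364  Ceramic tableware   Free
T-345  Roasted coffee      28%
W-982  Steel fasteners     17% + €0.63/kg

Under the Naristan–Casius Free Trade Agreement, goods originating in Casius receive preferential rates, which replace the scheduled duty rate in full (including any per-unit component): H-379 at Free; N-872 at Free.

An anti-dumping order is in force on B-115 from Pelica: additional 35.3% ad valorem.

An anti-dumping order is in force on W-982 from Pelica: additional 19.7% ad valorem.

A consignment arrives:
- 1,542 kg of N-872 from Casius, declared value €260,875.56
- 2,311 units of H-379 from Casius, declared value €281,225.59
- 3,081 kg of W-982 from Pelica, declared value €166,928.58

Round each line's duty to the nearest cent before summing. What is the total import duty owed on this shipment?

Line 1 (N-872, Casius, 1,542 kg, €260,875.56):
Base rate for N-872 is €0.52/kg.
Origin Casius qualifies under the Naristan–Casius agreement and N-872 is covered: preferential rate Free applies instead.
Duty = €260,875.56 × 0% = €0.00.
Line 2 (H-379, Casius, 2,311 units, €281,225.59):
Base rate for H-379 is 33%.
Origin Casius qualifies under the Naristan–Casius agreement and H-379 is covered: preferential rate Free applies instead.
Duty = €281,225.59 × 0% = €0.00.
Line 3 (W-982, Pelica, 3,081 kg, €166,928.58):
Base rate for W-982 is 17% + €0.63/kg.
Additional duty on W-982 from Pelica: +19.7%. Applied ad valorem rate: 17% + 19.7% = 36.7%.
Duty = €166,928.58 × 36.7% + 3,081 × €0.63 = €63,203.82.
Total = €0.00 + €0.00 + €63,203.82 = €63,203.82.

€63,203.82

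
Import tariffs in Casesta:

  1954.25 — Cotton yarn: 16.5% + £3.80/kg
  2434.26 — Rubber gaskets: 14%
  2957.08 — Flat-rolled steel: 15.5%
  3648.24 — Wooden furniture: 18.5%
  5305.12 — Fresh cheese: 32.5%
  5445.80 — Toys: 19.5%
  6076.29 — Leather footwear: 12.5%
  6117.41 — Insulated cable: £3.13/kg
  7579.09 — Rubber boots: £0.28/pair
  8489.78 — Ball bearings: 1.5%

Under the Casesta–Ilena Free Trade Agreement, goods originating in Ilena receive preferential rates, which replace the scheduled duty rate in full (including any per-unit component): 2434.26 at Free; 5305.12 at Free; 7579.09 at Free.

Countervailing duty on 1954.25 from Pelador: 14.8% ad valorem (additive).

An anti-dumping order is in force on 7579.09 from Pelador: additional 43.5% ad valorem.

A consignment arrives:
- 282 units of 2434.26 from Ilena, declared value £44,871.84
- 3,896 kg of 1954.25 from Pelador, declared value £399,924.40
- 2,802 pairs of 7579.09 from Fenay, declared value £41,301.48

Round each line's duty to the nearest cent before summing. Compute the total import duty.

Line 1 (2434.26, Ilena, 282 units, £44,871.84):
Base rate for 2434.26 is 14%.
Origin Ilena qualifies under the Casesta–Ilena agreement and 2434.26 is covered: preferential rate Free applies instead.
Duty = £44,871.84 × 0% = £0.00.
Line 2 (1954.25, Pelador, 3,896 kg, £399,924.40):
Base rate for 1954.25 is 16.5% + £3.80/kg.
Additional duty on 1954.25 from Pelador: +14.8%. Applied ad valorem rate: 16.5% + 14.8% = 31.3%.
Duty = £399,924.40 × 31.3% + 3,896 × £3.80 = £139,981.14.
Line 3 (7579.09, Fenay, 2,802 pairs, £41,301.48):
Base rate for 7579.09 is £0.28/pair.
7579.09 has an FTA preferential rate, but origin Fenay is not Ilena; base rate stands.
The additional-duty order on 7579.09 targets Pelador, not Fenay; it does not apply.
Duty = 2,802 × £0.28 = £784.56.
Total = £0.00 + £139,981.14 + £784.56 = £140,765.70.

£140,765.70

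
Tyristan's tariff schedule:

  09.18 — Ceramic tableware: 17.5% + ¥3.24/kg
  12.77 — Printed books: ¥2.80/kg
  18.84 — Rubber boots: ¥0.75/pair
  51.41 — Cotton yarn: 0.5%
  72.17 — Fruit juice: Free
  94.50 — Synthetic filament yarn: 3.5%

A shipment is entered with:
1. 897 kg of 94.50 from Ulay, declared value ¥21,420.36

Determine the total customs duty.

¥749.71

Line 1 (94.50, Ulay, 897 kg, ¥21,420.36):
Base rate for 94.50 is 3.5%.
Duty = ¥21,420.36 × 3.5% = ¥749.71.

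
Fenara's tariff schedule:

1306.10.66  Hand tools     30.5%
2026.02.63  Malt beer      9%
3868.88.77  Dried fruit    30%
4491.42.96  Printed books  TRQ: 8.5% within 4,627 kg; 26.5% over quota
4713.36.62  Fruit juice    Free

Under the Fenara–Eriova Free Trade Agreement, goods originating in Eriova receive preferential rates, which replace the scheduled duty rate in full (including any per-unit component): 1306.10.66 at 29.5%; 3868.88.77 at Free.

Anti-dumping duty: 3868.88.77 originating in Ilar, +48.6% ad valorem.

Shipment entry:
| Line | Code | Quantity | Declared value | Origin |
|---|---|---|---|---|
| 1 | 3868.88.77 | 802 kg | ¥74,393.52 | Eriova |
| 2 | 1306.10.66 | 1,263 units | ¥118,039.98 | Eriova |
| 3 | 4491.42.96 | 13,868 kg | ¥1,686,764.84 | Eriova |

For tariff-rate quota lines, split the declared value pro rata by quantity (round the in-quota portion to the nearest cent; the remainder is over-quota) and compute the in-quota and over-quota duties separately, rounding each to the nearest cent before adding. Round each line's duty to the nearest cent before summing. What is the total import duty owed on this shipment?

¥380,513.71

Line 1 (3868.88.77, Eriova, 802 kg, ¥74,393.52):
Base rate for 3868.88.77 is 30%.
Origin Eriova qualifies under the Fenara–Eriova agreement and 3868.88.77 is covered: preferential rate Free applies instead.
The additional-duty order on 3868.88.77 targets Ilar, not Eriova; it does not apply.
Duty = ¥74,393.52 × 0% = ¥0.00.
Line 2 (1306.10.66, Eriova, 1,263 units, ¥118,039.98):
Base rate for 1306.10.66 is 30.5%.
Origin Eriova qualifies under the Fenara–Eriova agreement and 1306.10.66 is covered: preferential rate 29.5% applies instead.
Duty = ¥118,039.98 × 29.5% = ¥34,821.79.
Line 3 (4491.42.96, Eriova, 13,868 kg, ¥1,686,764.84):
Code 4491.42.96 is under a tariff-rate quota (threshold 4,627 kg). In-quota: 4,627 kg at 8.5%; over-quota: 9,241 kg at 26.5%.
Pro-rata value split: in-quota = ¥1,686,764.84 × 4,627/13,868 = ¥562,782.01; over-quota = ¥1,686,764.84 − ¥562,782.01 = ¥1,123,982.83.
In-quota duty = ¥562,782.01 × 8.5% = ¥47,836.47. Over-quota duty = ¥1,123,982.83 × 26.5% = ¥297,855.45.
Line duty = ¥47,836.47 + ¥297,855.45 = ¥345,691.92.
Total = ¥0.00 + ¥34,821.79 + ¥345,691.92 = ¥380,513.71.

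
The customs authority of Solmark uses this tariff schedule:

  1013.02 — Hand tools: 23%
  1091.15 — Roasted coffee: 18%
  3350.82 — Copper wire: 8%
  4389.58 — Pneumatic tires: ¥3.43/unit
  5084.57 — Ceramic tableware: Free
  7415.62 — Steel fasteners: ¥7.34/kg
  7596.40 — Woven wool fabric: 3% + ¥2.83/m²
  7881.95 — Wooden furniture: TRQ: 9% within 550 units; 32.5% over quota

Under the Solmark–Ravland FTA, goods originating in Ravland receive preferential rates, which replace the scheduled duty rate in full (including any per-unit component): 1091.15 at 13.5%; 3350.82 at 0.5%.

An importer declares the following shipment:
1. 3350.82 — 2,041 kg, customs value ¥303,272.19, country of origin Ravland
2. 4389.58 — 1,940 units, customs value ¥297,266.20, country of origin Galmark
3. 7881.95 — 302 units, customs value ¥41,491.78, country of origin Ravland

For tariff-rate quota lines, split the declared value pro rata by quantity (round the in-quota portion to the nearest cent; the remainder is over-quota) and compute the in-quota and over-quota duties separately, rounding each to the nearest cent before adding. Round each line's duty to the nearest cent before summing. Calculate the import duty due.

¥11,904.82

Line 1 (3350.82, Ravland, 2,041 kg, ¥303,272.19):
Base rate for 3350.82 is 8%.
Origin Ravland qualifies under the Solmark–Ravland agreement and 3350.82 is covered: preferential rate 0.5% applies instead.
Duty = ¥303,272.19 × 0.5% = ¥1,516.36.
Line 2 (4389.58, Galmark, 1,940 units, ¥297,266.20):
Base rate for 4389.58 is ¥3.43/unit.
Duty = 1,940 × ¥3.43 = ¥6,654.20.
Line 3 (7881.95, Ravland, 302 units, ¥41,491.78):
Code 7881.95 is under a tariff-rate quota (threshold 550 units). Quantity 302 units is within the quota, so the in-quota rate 9% applies to the full value.
Duty = ¥41,491.78 × 9% = ¥3,734.26.
Total = ¥1,516.36 + ¥6,654.20 + ¥3,734.26 = ¥11,904.82.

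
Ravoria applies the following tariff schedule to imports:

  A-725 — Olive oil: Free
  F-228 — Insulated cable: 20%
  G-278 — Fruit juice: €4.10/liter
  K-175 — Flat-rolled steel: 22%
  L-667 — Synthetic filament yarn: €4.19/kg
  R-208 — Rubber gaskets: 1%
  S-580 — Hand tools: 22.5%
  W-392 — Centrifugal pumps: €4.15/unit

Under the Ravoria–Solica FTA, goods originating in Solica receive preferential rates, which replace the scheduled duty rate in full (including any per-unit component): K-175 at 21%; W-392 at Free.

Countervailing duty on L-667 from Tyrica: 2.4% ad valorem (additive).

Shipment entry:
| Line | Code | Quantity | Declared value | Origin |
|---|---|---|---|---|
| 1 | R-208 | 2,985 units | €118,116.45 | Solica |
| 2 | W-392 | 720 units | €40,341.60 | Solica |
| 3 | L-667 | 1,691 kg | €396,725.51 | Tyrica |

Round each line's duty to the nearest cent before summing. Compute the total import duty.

€17,787.86

Line 1 (R-208, Solica, 2,985 units, €118,116.45):
Base rate for R-208 is 1%.
Origin Solica is the FTA partner but R-208 is not on the preference list; base rate stands.
Duty = €118,116.45 × 1% = €1,181.16.
Line 2 (W-392, Solica, 720 units, €40,341.60):
Base rate for W-392 is €4.15/unit.
Origin Solica qualifies under the Ravoria–Solica agreement and W-392 is covered: preferential rate Free applies instead.
Duty = €40,341.60 × 0% = €0.00.
Line 3 (L-667, Tyrica, 1,691 kg, €396,725.51):
Base rate for L-667 is €4.19/kg.
Additional duty on L-667 from Tyrica: +2.4% ad valorem. Applied ad valorem rate = 2.4%.
Duty = €396,725.51 × 2.4% + 1,691 × €4.19 = €16,606.70.
Total = €1,181.16 + €0.00 + €16,606.70 = €17,787.86.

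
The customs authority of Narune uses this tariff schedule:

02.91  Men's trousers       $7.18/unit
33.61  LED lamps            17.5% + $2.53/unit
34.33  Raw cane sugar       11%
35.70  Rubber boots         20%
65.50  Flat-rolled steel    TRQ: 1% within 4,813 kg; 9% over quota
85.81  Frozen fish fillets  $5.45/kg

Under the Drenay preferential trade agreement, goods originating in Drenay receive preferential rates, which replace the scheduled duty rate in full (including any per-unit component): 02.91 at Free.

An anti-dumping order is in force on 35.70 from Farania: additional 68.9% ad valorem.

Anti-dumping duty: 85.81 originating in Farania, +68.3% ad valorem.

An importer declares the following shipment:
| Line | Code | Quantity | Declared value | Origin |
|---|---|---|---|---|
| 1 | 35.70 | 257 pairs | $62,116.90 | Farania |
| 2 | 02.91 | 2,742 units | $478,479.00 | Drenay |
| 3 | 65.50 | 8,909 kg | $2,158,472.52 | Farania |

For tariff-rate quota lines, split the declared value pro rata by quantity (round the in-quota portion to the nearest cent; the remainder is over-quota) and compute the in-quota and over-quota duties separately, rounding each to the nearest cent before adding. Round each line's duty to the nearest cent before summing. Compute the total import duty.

$156,196.96

Line 1 (35.70, Farania, 257 pairs, $62,116.90):
Base rate for 35.70 is 20%.
Additional duty on 35.70 from Farania: +68.9%. Applied ad valorem rate: 20% + 68.9% = 88.9%.
Duty = $62,116.90 × 88.9% = $55,221.92.
Line 2 (02.91, Drenay, 2,742 units, $478,479.00):
Base rate for 02.91 is $7.18/unit.
Origin Drenay qualifies under the Narune–Drenay agreement and 02.91 is covered: preferential rate Free applies instead.
Duty = $478,479.00 × 0% = $0.00.
Line 3 (65.50, Farania, 8,909 kg, $2,158,472.52):
Code 65.50 is under a tariff-rate quota (threshold 4,813 kg). In-quota: 4,813 kg at 1%; over-quota: 4,096 kg at 9%.
Pro-rata value split: in-quota = $2,158,472.52 × 4,813/8,909 = $1,166,093.64; over-quota = $2,158,472.52 − $1,166,093.64 = $992,378.88.
In-quota duty = $1,166,093.64 × 1% = $11,660.94. Over-quota duty = $992,378.88 × 9% = $89,314.10.
Line duty = $11,660.94 + $89,314.10 = $100,975.04.
Total = $55,221.92 + $0.00 + $100,975.04 = $156,196.96.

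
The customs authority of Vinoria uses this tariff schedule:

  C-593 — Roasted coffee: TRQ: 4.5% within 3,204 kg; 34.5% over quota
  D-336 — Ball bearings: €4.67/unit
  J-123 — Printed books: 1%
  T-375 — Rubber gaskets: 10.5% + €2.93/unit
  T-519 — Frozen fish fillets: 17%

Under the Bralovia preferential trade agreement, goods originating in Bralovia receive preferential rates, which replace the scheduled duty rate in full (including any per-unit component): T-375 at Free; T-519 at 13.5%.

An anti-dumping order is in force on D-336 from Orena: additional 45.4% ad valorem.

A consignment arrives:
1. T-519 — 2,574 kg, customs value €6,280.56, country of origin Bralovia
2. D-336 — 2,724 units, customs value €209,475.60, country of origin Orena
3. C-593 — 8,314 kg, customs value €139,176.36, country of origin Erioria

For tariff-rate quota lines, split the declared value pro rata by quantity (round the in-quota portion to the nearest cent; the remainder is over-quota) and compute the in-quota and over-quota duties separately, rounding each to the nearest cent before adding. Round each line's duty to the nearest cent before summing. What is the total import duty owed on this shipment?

€140,596.23

Line 1 (T-519, Bralovia, 2,574 kg, €6,280.56):
Base rate for T-519 is 17%.
Origin Bralovia qualifies under the Vinoria–Bralovia agreement and T-519 is covered: preferential rate 13.5% applies instead.
Duty = €6,280.56 × 13.5% = €847.88.
Line 2 (D-336, Orena, 2,724 units, €209,475.60):
Base rate for D-336 is €4.67/unit.
Additional duty on D-336 from Orena: +45.4% ad valorem. Applied ad valorem rate = 45.4%.
Duty = €209,475.60 × 45.4% + 2,724 × €4.67 = €107,823.00.
Line 3 (C-593, Erioria, 8,314 kg, €139,176.36):
Code C-593 is under a tariff-rate quota (threshold 3,204 kg). In-quota: 3,204 kg at 4.5%; over-quota: 5,110 kg at 34.5%.
Pro-rata value split: in-quota = €139,176.36 × 3,204/8,314 = €53,634.96; over-quota = €139,176.36 − €53,634.96 = €85,541.40.
In-quota duty = €53,634.96 × 4.5% = €2,413.57. Over-quota duty = €85,541.40 × 34.5% = €29,511.78.
Line duty = €2,413.57 + €29,511.78 = €31,925.35.
Total = €847.88 + €107,823.00 + €31,925.35 = €140,596.23.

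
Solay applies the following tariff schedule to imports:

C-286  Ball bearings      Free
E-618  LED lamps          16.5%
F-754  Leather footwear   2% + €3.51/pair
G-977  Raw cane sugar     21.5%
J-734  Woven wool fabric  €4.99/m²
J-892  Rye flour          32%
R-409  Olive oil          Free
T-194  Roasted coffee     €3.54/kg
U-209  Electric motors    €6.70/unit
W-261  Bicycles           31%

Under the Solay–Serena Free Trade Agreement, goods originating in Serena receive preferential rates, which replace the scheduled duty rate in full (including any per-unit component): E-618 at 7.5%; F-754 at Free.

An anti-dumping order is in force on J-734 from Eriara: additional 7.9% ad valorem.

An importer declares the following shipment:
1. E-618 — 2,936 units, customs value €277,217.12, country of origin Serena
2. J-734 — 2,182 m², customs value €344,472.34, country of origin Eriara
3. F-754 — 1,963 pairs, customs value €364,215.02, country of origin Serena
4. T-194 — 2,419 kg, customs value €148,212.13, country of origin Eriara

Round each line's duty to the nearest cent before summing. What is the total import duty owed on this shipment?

Line 1 (E-618, Serena, 2,936 units, €277,217.12):
Base rate for E-618 is 16.5%.
Origin Serena qualifies under the Solay–Serena agreement and E-618 is covered: preferential rate 7.5% applies instead.
Duty = €277,217.12 × 7.5% = €20,791.28.
Line 2 (J-734, Eriara, 2,182 m², €344,472.34):
Base rate for J-734 is €4.99/m².
Additional duty on J-734 from Eriara: +7.9% ad valorem. Applied ad valorem rate = 7.9%.
Duty = €344,472.34 × 7.9% + 2,182 × €4.99 = €38,101.49.
Line 3 (F-754, Serena, 1,963 pairs, €364,215.02):
Base rate for F-754 is 2% + €3.51/pair.
Origin Serena qualifies under the Solay–Serena agreement and F-754 is covered: preferential rate Free applies instead.
Duty = €364,215.02 × 0% = €0.00.
Line 4 (T-194, Eriara, 2,419 kg, €148,212.13):
Base rate for T-194 is €3.54/kg.
Duty = 2,419 × €3.54 = €8,563.26.
Total = €20,791.28 + €38,101.49 + €0.00 + €8,563.26 = €67,456.03.

€67,456.03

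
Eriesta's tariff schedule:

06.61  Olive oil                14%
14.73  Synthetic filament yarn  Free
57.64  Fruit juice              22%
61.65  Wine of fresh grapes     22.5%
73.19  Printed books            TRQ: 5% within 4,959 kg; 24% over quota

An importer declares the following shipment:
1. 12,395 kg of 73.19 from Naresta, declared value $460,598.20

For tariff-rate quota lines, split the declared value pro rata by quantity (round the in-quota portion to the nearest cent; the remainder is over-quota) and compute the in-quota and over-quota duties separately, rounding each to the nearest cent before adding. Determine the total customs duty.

Line 1 (73.19, Naresta, 12,395 kg, $460,598.20):
Code 73.19 is under a tariff-rate quota (threshold 4,959 kg). In-quota: 4,959 kg at 5%; over-quota: 7,436 kg at 24%.
Pro-rata value split: in-quota = $460,598.20 × 4,959/12,395 = $184,276.44; over-quota = $460,598.20 − $184,276.44 = $276,321.76.
In-quota duty = $184,276.44 × 5% = $9,213.82. Over-quota duty = $276,321.76 × 24% = $66,317.22.
Line duty = $9,213.82 + $66,317.22 = $75,531.04.

$75,531.04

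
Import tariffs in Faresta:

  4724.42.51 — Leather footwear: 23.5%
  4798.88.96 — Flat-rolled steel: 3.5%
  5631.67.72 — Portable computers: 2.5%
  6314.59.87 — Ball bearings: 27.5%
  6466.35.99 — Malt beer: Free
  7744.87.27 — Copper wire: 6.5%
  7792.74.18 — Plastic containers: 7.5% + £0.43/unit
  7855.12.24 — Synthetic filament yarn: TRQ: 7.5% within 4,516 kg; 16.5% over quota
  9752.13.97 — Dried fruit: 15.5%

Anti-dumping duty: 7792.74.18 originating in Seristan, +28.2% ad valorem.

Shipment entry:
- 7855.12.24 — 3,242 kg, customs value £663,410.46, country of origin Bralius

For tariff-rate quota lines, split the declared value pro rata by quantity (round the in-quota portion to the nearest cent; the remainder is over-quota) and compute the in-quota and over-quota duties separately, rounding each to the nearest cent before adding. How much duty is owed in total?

£49,755.78

Line 1 (7855.12.24, Bralius, 3,242 kg, £663,410.46):
Code 7855.12.24 is under a tariff-rate quota (threshold 4,516 kg). Quantity 3,242 kg is within the quota, so the in-quota rate 7.5% applies to the full value.
Duty = £663,410.46 × 7.5% = £49,755.78.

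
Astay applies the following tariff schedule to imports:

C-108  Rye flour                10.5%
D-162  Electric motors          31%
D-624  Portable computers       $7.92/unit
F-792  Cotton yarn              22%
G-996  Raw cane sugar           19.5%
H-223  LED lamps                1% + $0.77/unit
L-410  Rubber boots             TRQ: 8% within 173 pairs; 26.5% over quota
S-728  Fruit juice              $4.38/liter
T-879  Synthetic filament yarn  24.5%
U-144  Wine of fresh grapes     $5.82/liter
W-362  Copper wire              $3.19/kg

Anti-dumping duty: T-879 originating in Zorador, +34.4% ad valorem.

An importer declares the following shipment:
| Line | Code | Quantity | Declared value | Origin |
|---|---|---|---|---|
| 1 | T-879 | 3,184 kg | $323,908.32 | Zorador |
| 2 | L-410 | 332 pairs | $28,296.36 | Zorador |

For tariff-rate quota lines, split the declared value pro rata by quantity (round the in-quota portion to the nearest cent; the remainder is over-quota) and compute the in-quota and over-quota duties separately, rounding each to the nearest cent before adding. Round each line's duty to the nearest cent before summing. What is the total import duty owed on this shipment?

$195,552.75

Line 1 (T-879, Zorador, 3,184 kg, $323,908.32):
Base rate for T-879 is 24.5%.
Additional duty on T-879 from Zorador: +34.4%. Applied ad valorem rate: 24.5% + 34.4% = 58.9%.
Duty = $323,908.32 × 58.9% = $190,782.00.
Line 2 (L-410, Zorador, 332 pairs, $28,296.36):
Code L-410 is under a tariff-rate quota (threshold 173 pairs). In-quota: 173 pairs at 8%; over-quota: 159 pairs at 26.5%.
Pro-rata value split: in-quota = $28,296.36 × 173/332 = $14,744.79; over-quota = $28,296.36 − $14,744.79 = $13,551.57.
In-quota duty = $14,744.79 × 8% = $1,179.58. Over-quota duty = $13,551.57 × 26.5% = $3,591.17.
Line duty = $1,179.58 + $3,591.17 = $4,770.75.
Total = $190,782.00 + $4,770.75 = $195,552.75.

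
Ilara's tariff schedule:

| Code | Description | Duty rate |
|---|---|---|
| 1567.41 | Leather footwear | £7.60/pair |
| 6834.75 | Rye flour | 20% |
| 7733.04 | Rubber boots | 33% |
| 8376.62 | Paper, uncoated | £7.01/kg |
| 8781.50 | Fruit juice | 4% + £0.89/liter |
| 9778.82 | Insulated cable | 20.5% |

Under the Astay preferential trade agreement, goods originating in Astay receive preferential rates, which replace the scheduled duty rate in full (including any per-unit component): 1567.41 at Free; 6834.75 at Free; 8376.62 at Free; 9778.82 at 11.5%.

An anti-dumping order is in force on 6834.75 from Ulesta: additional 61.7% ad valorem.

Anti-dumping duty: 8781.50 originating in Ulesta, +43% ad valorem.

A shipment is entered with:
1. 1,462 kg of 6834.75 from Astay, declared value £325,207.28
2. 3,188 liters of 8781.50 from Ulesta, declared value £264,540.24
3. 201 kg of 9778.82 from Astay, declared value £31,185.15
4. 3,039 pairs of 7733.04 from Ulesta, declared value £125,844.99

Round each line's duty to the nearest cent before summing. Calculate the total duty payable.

Line 1 (6834.75, Astay, 1,462 kg, £325,207.28):
Base rate for 6834.75 is 20%.
Origin Astay qualifies under the Ilara–Astay agreement and 6834.75 is covered: preferential rate Free applies instead.
The additional-duty order on 6834.75 targets Ulesta, not Astay; it does not apply.
Duty = £325,207.28 × 0% = £0.00.
Line 2 (8781.50, Ulesta, 3,188 liters, £264,540.24):
Base rate for 8781.50 is 4% + £0.89/liter.
Additional duty on 8781.50 from Ulesta: +43%. Applied ad valorem rate: 4% + 43% = 47%.
Duty = £264,540.24 × 47% + 3,188 × £0.89 = £127,171.23.
Line 3 (9778.82, Astay, 201 kg, £31,185.15):
Base rate for 9778.82 is 20.5%.
Origin Astay qualifies under the Ilara–Astay agreement and 9778.82 is covered: preferential rate 11.5% applies instead.
Duty = £31,185.15 × 11.5% = £3,586.29.
Line 4 (7733.04, Ulesta, 3,039 pairs, £125,844.99):
Base rate for 7733.04 is 33%.
Duty = £125,844.99 × 33% = £41,528.85.
Total = £0.00 + £127,171.23 + £3,586.29 + £41,528.85 = £172,286.37.

£172,286.37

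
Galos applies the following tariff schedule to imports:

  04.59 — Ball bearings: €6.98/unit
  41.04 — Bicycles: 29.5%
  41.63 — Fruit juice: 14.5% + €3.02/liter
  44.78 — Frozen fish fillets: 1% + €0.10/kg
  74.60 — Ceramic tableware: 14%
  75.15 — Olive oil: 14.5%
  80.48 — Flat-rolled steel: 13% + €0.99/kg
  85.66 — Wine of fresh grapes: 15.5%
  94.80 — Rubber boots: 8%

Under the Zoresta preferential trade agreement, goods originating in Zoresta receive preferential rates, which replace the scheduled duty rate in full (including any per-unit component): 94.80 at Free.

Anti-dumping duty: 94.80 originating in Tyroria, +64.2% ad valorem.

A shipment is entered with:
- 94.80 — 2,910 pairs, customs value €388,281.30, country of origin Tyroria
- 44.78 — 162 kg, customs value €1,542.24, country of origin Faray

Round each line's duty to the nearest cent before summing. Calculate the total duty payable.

Line 1 (94.80, Tyroria, 2,910 pairs, €388,281.30):
Base rate for 94.80 is 8%.
94.80 has an FTA preferential rate, but origin Tyroria is not Zoresta; base rate stands.
Additional duty on 94.80 from Tyroria: +64.2%. Applied ad valorem rate: 8% + 64.2% = 72.2%.
Duty = €388,281.30 × 72.2% = €280,339.10.
Line 2 (44.78, Faray, 162 kg, €1,542.24):
Base rate for 44.78 is 1% + €0.10/kg.
Duty = €1,542.24 × 1% + 162 × €0.10 = €31.62.
Total = €280,339.10 + €31.62 = €280,370.72.

€280,370.72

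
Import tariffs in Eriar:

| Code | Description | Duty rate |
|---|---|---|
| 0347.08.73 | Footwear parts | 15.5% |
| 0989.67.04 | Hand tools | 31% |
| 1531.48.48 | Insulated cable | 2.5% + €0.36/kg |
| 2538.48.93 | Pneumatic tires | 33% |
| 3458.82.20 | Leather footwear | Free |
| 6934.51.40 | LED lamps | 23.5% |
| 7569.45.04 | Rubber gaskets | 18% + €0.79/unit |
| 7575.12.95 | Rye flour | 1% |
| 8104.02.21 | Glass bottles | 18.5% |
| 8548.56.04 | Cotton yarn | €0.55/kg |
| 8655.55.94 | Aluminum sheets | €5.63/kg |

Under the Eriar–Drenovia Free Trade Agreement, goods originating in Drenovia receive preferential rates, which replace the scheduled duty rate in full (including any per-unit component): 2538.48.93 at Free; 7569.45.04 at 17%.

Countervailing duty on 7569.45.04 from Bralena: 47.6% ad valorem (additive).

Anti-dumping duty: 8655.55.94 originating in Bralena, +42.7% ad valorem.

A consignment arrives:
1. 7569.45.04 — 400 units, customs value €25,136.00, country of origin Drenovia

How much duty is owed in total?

€4,273.12

Line 1 (7569.45.04, Drenovia, 400 units, €25,136.00):
Base rate for 7569.45.04 is 18% + €0.79/unit.
Origin Drenovia qualifies under the Eriar–Drenovia agreement and 7569.45.04 is covered: preferential rate 17% applies instead.
The additional-duty order on 7569.45.04 targets Bralena, not Drenovia; it does not apply.
Duty = €25,136.00 × 17% = €4,273.12.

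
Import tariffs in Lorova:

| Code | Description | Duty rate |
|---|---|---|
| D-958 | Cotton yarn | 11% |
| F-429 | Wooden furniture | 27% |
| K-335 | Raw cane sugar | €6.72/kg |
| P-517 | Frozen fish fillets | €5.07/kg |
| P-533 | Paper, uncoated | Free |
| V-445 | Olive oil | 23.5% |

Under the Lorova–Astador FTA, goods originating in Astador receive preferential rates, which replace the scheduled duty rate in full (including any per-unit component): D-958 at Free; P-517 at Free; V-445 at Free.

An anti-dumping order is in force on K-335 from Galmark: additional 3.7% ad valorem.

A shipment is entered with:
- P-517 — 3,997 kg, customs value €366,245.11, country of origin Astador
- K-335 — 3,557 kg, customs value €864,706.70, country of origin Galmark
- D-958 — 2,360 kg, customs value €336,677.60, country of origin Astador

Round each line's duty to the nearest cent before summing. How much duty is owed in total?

€55,897.19

Line 1 (P-517, Astador, 3,997 kg, €366,245.11):
Base rate for P-517 is €5.07/kg.
Origin Astador qualifies under the Lorova–Astador agreement and P-517 is covered: preferential rate Free applies instead.
Duty = €366,245.11 × 0% = €0.00.
Line 2 (K-335, Galmark, 3,557 kg, €864,706.70):
Base rate for K-335 is €6.72/kg.
Additional duty on K-335 from Galmark: +3.7% ad valorem. Applied ad valorem rate = 3.7%.
Duty = €864,706.70 × 3.7% + 3,557 × €6.72 = €55,897.19.
Line 3 (D-958, Astador, 2,360 kg, €336,677.60):
Base rate for D-958 is 11%.
Origin Astador qualifies under the Lorova–Astador agreement and D-958 is covered: preferential rate Free applies instead.
Duty = €336,677.60 × 0% = €0.00.
Total = €0.00 + €55,897.19 + €0.00 = €55,897.19.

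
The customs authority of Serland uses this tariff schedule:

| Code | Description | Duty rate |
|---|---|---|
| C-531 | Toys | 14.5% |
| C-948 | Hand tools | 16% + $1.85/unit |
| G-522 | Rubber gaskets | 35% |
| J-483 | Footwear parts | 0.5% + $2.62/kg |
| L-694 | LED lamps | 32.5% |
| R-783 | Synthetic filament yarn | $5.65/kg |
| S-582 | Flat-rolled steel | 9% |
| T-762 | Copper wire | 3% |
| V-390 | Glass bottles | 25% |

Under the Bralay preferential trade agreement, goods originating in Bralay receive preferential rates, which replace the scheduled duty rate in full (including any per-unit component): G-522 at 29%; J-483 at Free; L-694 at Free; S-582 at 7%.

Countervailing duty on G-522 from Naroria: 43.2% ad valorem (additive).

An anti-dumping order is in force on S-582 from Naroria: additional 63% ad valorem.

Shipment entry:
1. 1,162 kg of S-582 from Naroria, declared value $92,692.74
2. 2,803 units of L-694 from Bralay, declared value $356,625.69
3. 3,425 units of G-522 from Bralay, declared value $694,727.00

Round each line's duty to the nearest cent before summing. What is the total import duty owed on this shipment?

$268,209.60

Line 1 (S-582, Naroria, 1,162 kg, $92,692.74):
Base rate for S-582 is 9%.
S-582 has an FTA preferential rate, but origin Naroria is not Bralay; base rate stands.
Additional duty on S-582 from Naroria: +63%. Applied ad valorem rate: 9% + 63% = 72%.
Duty = $92,692.74 × 72% = $66,738.77.
Line 2 (L-694, Bralay, 2,803 units, $356,625.69):
Base rate for L-694 is 32.5%.
Origin Bralay qualifies under the Serland–Bralay agreement and L-694 is covered: preferential rate Free applies instead.
Duty = $356,625.69 × 0% = $0.00.
Line 3 (G-522, Bralay, 3,425 units, $694,727.00):
Base rate for G-522 is 35%.
Origin Bralay qualifies under the Serland–Bralay agreement and G-522 is covered: preferential rate 29% applies instead.
The additional-duty order on G-522 targets Naroria, not Bralay; it does not apply.
Duty = $694,727.00 × 29% = $201,470.83.
Total = $66,738.77 + $0.00 + $201,470.83 = $268,209.60.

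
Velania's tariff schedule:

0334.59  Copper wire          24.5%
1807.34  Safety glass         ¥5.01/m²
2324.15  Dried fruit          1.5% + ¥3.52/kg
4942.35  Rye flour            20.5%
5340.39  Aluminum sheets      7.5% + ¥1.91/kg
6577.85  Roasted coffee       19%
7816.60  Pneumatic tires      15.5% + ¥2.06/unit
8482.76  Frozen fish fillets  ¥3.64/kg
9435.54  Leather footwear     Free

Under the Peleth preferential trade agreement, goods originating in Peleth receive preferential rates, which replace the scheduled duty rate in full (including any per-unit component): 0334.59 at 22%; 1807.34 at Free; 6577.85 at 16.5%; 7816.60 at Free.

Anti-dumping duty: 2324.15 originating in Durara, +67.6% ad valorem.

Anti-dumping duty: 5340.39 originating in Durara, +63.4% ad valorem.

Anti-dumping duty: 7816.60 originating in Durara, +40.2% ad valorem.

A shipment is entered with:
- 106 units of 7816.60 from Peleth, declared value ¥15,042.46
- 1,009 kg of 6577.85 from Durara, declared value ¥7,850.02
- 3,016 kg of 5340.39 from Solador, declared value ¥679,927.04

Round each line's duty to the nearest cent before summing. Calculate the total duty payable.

Line 1 (7816.60, Peleth, 106 units, ¥15,042.46):
Base rate for 7816.60 is 15.5% + ¥2.06/unit.
Origin Peleth qualifies under the Velania–Peleth agreement and 7816.60 is covered: preferential rate Free applies instead.
The additional-duty order on 7816.60 targets Durara, not Peleth; it does not apply.
Duty = ¥15,042.46 × 0% = ¥0.00.
Line 2 (6577.85, Durara, 1,009 kg, ¥7,850.02):
Base rate for 6577.85 is 19%.
6577.85 has an FTA preferential rate, but origin Durara is not Peleth; base rate stands.
Duty = ¥7,850.02 × 19% = ¥1,491.50.
Line 3 (5340.39, Solador, 3,016 kg, ¥679,927.04):
Base rate for 5340.39 is 7.5% + ¥1.91/kg.
The additional-duty order on 5340.39 targets Durara, not Solador; it does not apply.
Duty = ¥679,927.04 × 7.5% + 3,016 × ¥1.91 = ¥56,755.09.
Total = ¥0.00 + ¥1,491.50 + ¥56,755.09 = ¥58,246.59.

¥58,246.59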